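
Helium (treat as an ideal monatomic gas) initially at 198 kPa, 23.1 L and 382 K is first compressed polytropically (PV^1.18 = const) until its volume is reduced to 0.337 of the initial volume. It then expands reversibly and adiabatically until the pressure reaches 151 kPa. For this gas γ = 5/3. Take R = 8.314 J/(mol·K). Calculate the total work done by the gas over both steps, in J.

-1630 J

n = P₁V₁/(RT₁) = 198×23.1/(8.314×382) = 1.44 mol.
Step 1 — Polytropic n=1.18: T₂ = T₁(V₁/V₂)^(n−1) = 382×(2.97)^0.18 = 465 K; P₂ = P₁(V₁/V₂)^n = 715 kPa.
W = (P₁V₁−P₂V₂)/(n−1) = (198×23.1−715×7.78)/0.18 = -5500 J.
ΔU = nCvΔT = 1.44×12.5×(465−382) = 1480 J.
Q = ΔU + W = -4010 J.
State after step 1: P = 715 kPa, V = 7.78 L, T = 465 K.
Step 2 — Adiabatic: T₂/T₁ = (P₂/P₁)^((γ−1)/γ) ⇒ T₂ = 465×(0.211)^0.400 = 249 K; V₂ = 19.8 L.
ΔU = nCvΔT = 1.44×12.5×(249−465) = -3860 J.
Q = 0 for an adiabatic process, so W = −ΔU = 3860 J.
Net over both steps: W = -1630 J, Q = -4010 J, ΔU = -2380 J.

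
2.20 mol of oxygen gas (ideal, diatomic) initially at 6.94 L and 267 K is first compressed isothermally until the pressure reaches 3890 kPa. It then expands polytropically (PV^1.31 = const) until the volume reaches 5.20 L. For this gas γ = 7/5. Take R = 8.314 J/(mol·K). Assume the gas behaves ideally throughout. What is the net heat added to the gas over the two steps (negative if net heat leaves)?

-7090 J

P₁ = nRT₁/V₁ = 2.20×8.314×267/6.94 = 704 kPa.
Step 1 — Isothermal: T stays 267 K; PV = const ⇒ V₂ = 1.26 L, P₂ = 3890 kPa.
ΔU = 0 (ideal gas, T constant).
W = nRT ln(V₂/V₁) = 2.20×8.314×267×ln(0.181) = -8350 J.
Q = ΔU + W = -8350 J.
State after step 1: P = 3890 kPa, V = 1.26 L, T = 267 K.
Step 2 — Polytropic n=1.31: T₂ = T₁(V₁/V₂)^(n−1) = 267×(0.241)^0.31 = 172 K; P₂ = P₁(V₁/V₂)^n = 605 kPa.
W = (P₁V₁−P₂V₂)/(n−1) = (3890×1.26−605×5.20)/0.31 = 5610 J.
ΔU = nCvΔT = 2.20×20.8×(172−267) = -4350 J.
Q = ΔU + W = 1260 J.
Net over both steps: W = -2740 J, Q = -7090 J, ΔU = -4350 J.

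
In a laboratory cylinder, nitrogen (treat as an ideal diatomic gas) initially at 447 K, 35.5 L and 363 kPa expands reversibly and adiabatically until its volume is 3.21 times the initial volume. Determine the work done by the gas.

12000 J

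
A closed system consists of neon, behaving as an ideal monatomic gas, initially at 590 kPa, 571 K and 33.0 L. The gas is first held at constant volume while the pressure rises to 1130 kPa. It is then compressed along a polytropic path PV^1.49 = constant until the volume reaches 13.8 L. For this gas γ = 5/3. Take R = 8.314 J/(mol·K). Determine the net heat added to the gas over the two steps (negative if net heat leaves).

16000 J

n = P₁V₁/(RT₁) = 590×33.0/(8.314×571) = 4.10 mol.
Step 1 — Isochoric: V stays 33.0 L; P/T = const ⇒ T₂ = 1090 K, P₂ = 1130 kPa.
W = 0 (no volume change).
ΔU = nCvΔT = 4.10×12.5×(1090−571) = 26700 J.
Q = ΔU = 26700 J.
State after step 1: P = 1130 kPa, V = 33.0 L, T = 1090 K.
Step 2 — Polytropic n=1.49: T₂ = T₁(V₁/V₂)^(n−1) = 1090×(2.39)^0.49 = 1680 K; P₂ = P₁(V₁/V₂)^n = 4140 kPa.
W = (P₁V₁−P₂V₂)/(n−1) = (1130×33.0−4140×13.8)/0.49 = -40600 J.
ΔU = nCvΔT = 4.10×12.5×(1680−1090) = 29800 J.
Q = ΔU + W = -10700 J.
Net over both steps: W = -40600 J, Q = 16000 J, ΔU = 56500 J.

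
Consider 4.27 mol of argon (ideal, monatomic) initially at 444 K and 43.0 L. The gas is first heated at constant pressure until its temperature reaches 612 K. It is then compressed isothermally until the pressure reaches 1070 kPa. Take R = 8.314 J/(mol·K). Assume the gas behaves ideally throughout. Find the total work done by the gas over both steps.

P₁ = nRT₁/V₁ = 4.27×8.314×444/43.0 = 367 kPa.
Step 1 — Isobaric: P stays 367 kPa; V/T = const ⇒ T₂ = 612 K, V₂ = 59.3 L.
W = PΔV = 367×(59.3−43.0) kPa·L = 5960 J.
ΔU = nCvΔT = 4.27×12.5×(612−444) = 8950 J.
Q = ΔU + W = nCpΔT = 14900 J.
State after step 1: P = 367 kPa, V = 59.3 L, T = 612 K.
Step 2 — Isothermal: T stays 612 K; PV = const ⇒ V₂ = 20.3 L, P₂ = 1070 kPa.
ΔU = 0 (ideal gas, T constant).
W = nRT ln(V₂/V₁) = 4.27×8.314×612×ln(0.343) = -23300 J.
Q = ΔU + W = -23300 J.
Net over both steps: W = -17300 J, Q = -8360 J, ΔU = 8950 J.

-17300 J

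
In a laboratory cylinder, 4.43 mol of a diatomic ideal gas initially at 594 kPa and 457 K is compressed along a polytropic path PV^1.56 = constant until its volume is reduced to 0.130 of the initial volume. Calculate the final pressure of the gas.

14300 kPa

V₁ = nRT₁/P₁ = 4.43×8.314×457/594 = 28.3 L.
Polytropic n=1.56: T₂ = T₁(V₁/V₂)^(n−1) = 457×(7.69)^0.56 = 1430 K; P₂ = P₁(V₁/V₂)^n = 14300 kPa.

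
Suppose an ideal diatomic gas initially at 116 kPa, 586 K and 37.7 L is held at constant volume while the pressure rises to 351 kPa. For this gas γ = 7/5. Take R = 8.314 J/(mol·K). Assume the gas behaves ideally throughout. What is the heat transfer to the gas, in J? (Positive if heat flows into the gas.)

n = P₁V₁/(RT₁) = 116×37.7/(8.314×586) = 0.898 mol.
Isochoric: V stays 37.7 L; P/T = const ⇒ T₂ = 1770 K, P₂ = 351 kPa.
W = 0 (no volume change).
ΔU = nCvΔT = 0.898×20.8×(1770−586) = 22100 J.
Q = ΔU = 22100 J.

22100 J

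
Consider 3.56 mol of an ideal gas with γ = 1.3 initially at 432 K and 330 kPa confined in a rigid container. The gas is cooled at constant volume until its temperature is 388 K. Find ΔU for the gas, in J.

V₁ = nRT₁/P₁ = 3.56×8.314×432/330 = 38.7 L.
Isochoric: V stays 38.7 L; P/T = const ⇒ T₂ = 388 K, P₂ = 296 kPa.
For an ideal gas ΔU = nCvΔT with Cv = R/(γ−1) = 27.7 J/(mol·K).
ΔU = 3.56×27.7×(388−432) = -4340 J.

-4340 J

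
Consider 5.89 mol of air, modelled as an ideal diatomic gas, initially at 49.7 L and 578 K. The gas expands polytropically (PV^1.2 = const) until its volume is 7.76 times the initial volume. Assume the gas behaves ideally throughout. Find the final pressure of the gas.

48.7 kPa

P₁ = nRT₁/V₁ = 5.89×8.314×578/49.7 = 570 kPa.
Polytropic n=1.2: T₂ = T₁(V₁/V₂)^(n−1) = 578×(0.129)^0.20 = 384 K; P₂ = P₁(V₁/V₂)^n = 48.7 kPa.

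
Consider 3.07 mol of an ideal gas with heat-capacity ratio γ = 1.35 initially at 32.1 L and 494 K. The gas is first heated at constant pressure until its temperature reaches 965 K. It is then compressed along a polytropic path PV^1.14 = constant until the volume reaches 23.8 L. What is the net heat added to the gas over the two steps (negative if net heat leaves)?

P₁ = nRT₁/V₁ = 3.07×8.314×494/32.1 = 393 kPa.
Step 1 — Isobaric: P stays 393 kPa; V/T = const ⇒ T₂ = 965 K, V₂ = 62.7 L.
W = PΔV = 393×(62.7−32.1) kPa·L = 12000 J.
ΔU = nCvΔT = 3.07×23.8×(965−494) = 34300 J.
Q = ΔU + W = nCpΔT = 46400 J.
State after step 1: P = 393 kPa, V = 62.7 L, T = 965 K.
Step 2 — Polytropic n=1.14: T₂ = T₁(V₁/V₂)^(n−1) = 965×(2.63)^0.14 = 1110 K; P₂ = P₁(V₁/V₂)^n = 1190 kPa.
W = (P₁V₁−P₂V₂)/(n−1) = (393×62.7−1190×23.8)/0.14 = -25600 J.
ΔU = nCvΔT = 3.07×23.8×(1110−965) = 10200 J.
Q = ΔU + W = -15300 J.
Net over both steps: W = -13500 J, Q = 31000 J, ΔU = 44600 J.

31000 J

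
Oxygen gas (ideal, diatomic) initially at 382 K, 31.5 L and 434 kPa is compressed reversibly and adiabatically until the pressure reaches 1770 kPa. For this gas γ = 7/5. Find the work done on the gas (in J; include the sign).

n = P₁V₁/(RT₁) = 434×31.5/(8.314×382) = 4.30 mol.
Adiabatic: T₂/T₁ = (P₂/P₁)^((γ−1)/γ) ⇒ T₂ = 382×(4.08)^0.286 = 571 K; V₂ = 11.5 L.
ΔU = nCvΔT = 4.30×20.8×(571−382) = 16900 J.
Q = 0 for an adiabatic process, so W = −ΔU = -16900 J.
Work done on the gas = −W_by = 16900 J.

16900 J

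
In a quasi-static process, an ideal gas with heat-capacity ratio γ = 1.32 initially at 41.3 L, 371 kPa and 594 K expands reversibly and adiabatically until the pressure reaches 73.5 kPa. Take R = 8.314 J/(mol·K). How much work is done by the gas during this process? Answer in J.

n = P₁V₁/(RT₁) = 371×41.3/(8.314×594) = 3.10 mol.
Adiabatic: T₂/T₁ = (P₂/P₁)^((γ−1)/γ) ⇒ T₂ = 594×(0.198)^0.242 = 401 K; V₂ = 141 L.
ΔU = nCvΔT = 3.10×26.0×(401−594) = -15500 J.
Q = 0 for an adiabatic process, so W = −ΔU = 15500 J.

15500 J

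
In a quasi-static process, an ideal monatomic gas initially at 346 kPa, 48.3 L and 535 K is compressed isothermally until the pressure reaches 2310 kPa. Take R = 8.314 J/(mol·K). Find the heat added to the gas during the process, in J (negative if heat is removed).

n = P₁V₁/(RT₁) = 346×48.3/(8.314×535) = 3.76 mol.
Isothermal: T stays 535 K; PV = const ⇒ V₂ = 7.23 L, P₂ = 2310 kPa.
ΔU = 0 (ideal gas, T constant).
W = nRT ln(V₂/V₁) = 3.76×8.314×535×ln(0.150) = -31700 J.
Q = ΔU + W = -31700 J.

-31700 J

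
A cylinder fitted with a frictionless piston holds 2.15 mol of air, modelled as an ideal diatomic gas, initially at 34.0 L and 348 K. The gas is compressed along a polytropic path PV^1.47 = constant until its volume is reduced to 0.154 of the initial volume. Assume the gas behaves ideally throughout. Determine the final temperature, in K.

838 K

P₁ = nRT₁/V₁ = 2.15×8.314×348/34.0 = 183 kPa.
Polytropic n=1.47: T₂ = T₁(V₁/V₂)^(n−1) = 348×(6.49)^0.47 = 838 K; P₂ = P₁(V₁/V₂)^n = 2860 kPa.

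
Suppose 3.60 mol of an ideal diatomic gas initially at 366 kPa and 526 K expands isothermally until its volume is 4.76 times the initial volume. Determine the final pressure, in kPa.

V₁ = nRT₁/P₁ = 3.60×8.314×526/366 = 43.0 L.
Isothermal: T stays 526 K; PV = const ⇒ V₂ = 205 L, P₂ = 76.9 kPa.

76.9 kPa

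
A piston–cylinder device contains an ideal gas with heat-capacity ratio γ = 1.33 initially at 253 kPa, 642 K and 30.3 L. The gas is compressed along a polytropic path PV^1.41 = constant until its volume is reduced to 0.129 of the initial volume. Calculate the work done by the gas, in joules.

-24600 J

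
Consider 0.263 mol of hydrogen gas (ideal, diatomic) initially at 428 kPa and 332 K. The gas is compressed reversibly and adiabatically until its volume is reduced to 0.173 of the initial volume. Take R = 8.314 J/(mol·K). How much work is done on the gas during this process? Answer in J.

1850 J

V₁ = nRT₁/P₁ = 0.263×8.314×332/428 = 1.70 L.
Adiabatic: TV^(γ−1) = const ⇒ T₂ = 332×(5.78)^0.400 = 670 K; PV^γ = const ⇒ P₂ = 4990 kPa.
ΔU = nCvΔT = 0.263×20.8×(670−332) = 1850 J.
Q = 0 for an adiabatic process, so W = −ΔU = -1850 J.
Work done on the gas = −W_by = 1850 J.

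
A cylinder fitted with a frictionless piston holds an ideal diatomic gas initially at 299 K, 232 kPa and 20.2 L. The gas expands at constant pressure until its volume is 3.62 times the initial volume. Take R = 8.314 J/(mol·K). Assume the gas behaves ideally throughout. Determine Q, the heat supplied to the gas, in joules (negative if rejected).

n = P₁V₁/(RT₁) = 232×20.2/(8.314×299) = 1.89 mol.
Isobaric: P stays 232 kPa; V/T = const ⇒ T₂ = 1080 K, V₂ = 73.1 L.
W = PΔV = 232×(73.1−20.2) kPa·L = 12300 J.
ΔU = nCvΔT = 1.89×20.8×(1080−299) = 30700 J.
Q = ΔU + W = nCpΔT = 43000 J.

43000 J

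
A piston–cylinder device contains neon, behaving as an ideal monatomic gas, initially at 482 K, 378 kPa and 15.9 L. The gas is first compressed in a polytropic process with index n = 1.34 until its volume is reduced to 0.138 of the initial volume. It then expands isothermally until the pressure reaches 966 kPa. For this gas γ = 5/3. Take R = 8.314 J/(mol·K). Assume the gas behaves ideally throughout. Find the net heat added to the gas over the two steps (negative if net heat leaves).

11900 J

n = P₁V₁/(RT₁) = 378×15.9/(8.314×482) = 1.50 mol.
Step 1 — Polytropic n=1.34: T₂ = T₁(V₁/V₂)^(n−1) = 482×(7.25)^0.34 = 945 K; P₂ = P₁(V₁/V₂)^n = 5370 kPa.
W = (P₁V₁−P₂V₂)/(n−1) = (378×15.9−5370×2.19)/0.34 = -17000 J.
ΔU = nCvΔT = 1.50×12.5×(945−482) = 8660 J.
Q = ΔU + W = -8320 J.
State after step 1: P = 5370 kPa, V = 2.19 L, T = 945 K.
Step 2 — Isothermal: T stays 945 K; PV = const ⇒ V₂ = 12.2 L, P₂ = 966 kPa.
ΔU = 0 (ideal gas, T constant).
W = nRT ln(V₂/V₁) = 1.50×8.314×945×ln(5.56) = 20200 J.
Q = ΔU + W = 20200 J.
Net over both steps: W = 3230 J, Q = 11900 J, ΔU = 8660 J.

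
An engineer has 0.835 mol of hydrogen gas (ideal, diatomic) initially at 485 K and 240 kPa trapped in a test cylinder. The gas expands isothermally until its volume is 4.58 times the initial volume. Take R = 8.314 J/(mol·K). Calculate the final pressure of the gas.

52.4 kPa

V₁ = nRT₁/P₁ = 0.835×8.314×485/240 = 14.0 L.
Isothermal: T stays 485 K; PV = const ⇒ V₂ = 64.3 L, P₂ = 52.4 kPa.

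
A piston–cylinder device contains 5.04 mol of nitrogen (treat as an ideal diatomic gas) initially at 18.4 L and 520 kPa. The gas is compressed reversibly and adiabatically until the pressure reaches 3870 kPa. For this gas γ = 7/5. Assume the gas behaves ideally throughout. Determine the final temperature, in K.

T₁ = P₁V₁/(nR) = 520×18.4/(5.04×8.314) = 228 K.
Adiabatic: T₂/T₁ = (P₂/P₁)^((γ−1)/γ) ⇒ T₂ = 228×(7.44)^0.286 = 405 K; V₂ = 4.39 L.

405 K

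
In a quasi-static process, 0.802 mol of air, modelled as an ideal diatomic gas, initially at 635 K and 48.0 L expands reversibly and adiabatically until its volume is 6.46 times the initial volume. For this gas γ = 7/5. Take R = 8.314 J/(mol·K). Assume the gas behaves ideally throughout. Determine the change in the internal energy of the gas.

-5570 J

P₁ = nRT₁/V₁ = 0.802×8.314×635/48.0 = 88.2 kPa.
Adiabatic: TV^(γ−1) = const ⇒ T₂ = 635×(0.155)^0.400 = 301 K; PV^γ = const ⇒ P₂ = 6.47 kPa.
For an ideal gas ΔU = nCvΔT with Cv = (5/2)R = 20.8 J/(mol·K).
ΔU = 0.802×20.8×(301−635) = -5570 J.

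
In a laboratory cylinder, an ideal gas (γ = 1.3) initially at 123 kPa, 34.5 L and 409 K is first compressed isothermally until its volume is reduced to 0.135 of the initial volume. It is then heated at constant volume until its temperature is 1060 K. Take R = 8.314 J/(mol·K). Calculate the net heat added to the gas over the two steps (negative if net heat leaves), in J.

n = P₁V₁/(RT₁) = 123×34.5/(8.314×409) = 1.25 mol.
Step 1 — Isothermal: T stays 409 K; PV = const ⇒ V₂ = 4.66 L, P₂ = 911 kPa.
ΔU = 0 (ideal gas, T constant).
W = nRT ln(V₂/V₁) = 1.25×8.314×409×ln(0.135) = -8500 J.
Q = ΔU + W = -8500 J.
State after step 1: P = 911 kPa, V = 4.66 L, T = 409 K.
Step 2 — Isochoric: V stays 4.66 L; P/T = const ⇒ T₂ = 1060 K, P₂ = 2360 kPa.
W = 0 (no volume change).
ΔU = nCvΔT = 1.25×27.7×(1060−409) = 22500 J.
Q = ΔU = 22500 J.
Net over both steps: W = -8500 J, Q = 14000 J, ΔU = 22500 J.

14000 J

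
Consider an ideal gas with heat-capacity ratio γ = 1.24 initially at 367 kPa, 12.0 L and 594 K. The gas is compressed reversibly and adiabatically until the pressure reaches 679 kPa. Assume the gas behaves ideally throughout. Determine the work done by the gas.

n = P₁V₁/(RT₁) = 367×12.0/(8.314×594) = 0.892 mol.
Adiabatic: T₂/T₁ = (P₂/P₁)^((γ−1)/γ) ⇒ T₂ = 594×(1.85)^0.194 = 669 K; V₂ = 7.31 L.
ΔU = nCvΔT = 0.892×34.6×(669−594) = 2320 J.
Q = 0 for an adiabatic process, so W = −ΔU = -2320 J.

-2320 J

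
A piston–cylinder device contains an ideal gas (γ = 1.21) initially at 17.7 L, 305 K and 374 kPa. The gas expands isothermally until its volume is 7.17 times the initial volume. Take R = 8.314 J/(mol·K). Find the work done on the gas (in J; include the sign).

-13000 J

n = P₁V₁/(RT₁) = 374×17.7/(8.314×305) = 2.61 mol.
Isothermal: T stays 305 K; PV = const ⇒ V₂ = 127 L, P₂ = 52.2 kPa.
W = nRT ln(V₂/V₁) = 2.61×8.314×305×ln(7.17) = 13000 J.
Work done on the gas = −W_by = -13000 J.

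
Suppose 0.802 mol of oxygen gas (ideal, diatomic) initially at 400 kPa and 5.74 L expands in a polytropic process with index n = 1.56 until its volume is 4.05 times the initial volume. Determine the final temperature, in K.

T₁ = P₁V₁/(nR) = 400×5.74/(0.802×8.314) = 344 K.
Polytropic n=1.56: T₂ = T₁(V₁/V₂)^(n−1) = 344×(0.247)^0.56 = 157 K; P₂ = P₁(V₁/V₂)^n = 45.1 kPa.

157 K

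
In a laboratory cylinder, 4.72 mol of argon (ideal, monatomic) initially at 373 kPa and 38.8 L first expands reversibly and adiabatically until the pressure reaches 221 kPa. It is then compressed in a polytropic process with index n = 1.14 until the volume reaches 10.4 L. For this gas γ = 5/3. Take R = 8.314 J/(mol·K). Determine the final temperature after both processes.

376 K

T₁ = P₁V₁/(nR) = 373×38.8/(4.72×8.314) = 369 K.
Step 1 — Adiabatic: T₂/T₁ = (P₂/P₁)^((γ−1)/γ) ⇒ T₂ = 369×(0.592)^0.400 = 299 K; V₂ = 53.1 L.
ΔU = nCvΔT = 4.72×12.5×(299−369) = -4100 J.
Q = 0 for an adiabatic process, so W = −ΔU = 4100 J.
State after step 1: P = 221 kPa, V = 53.1 L, T = 299 K.
Step 2 — Polytropic n=1.14: T₂ = T₁(V₁/V₂)^(n−1) = 299×(5.11)^0.14 = 376 K; P₂ = P₁(V₁/V₂)^n = 1420 kPa.
W = (P₁V₁−P₂V₂)/(n−1) = (221×53.1−1420×10.4)/0.14 = -21500 J.
ΔU = nCvΔT = 4.72×12.5×(376−299) = 4520 J.
Q = ΔU + W = -17000 J.
Net over both steps: W = -17400 J, Q = -17000 J, ΔU = 415 J.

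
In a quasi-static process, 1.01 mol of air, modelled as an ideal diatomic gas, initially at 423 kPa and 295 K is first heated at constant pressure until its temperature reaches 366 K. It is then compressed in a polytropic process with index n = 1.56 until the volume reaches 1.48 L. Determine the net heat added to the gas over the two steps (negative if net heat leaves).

5240 J

V₁ = nRT₁/P₁ = 1.01×8.314×295/423 = 5.86 L.
Step 1 — Isobaric: P stays 423 kPa; V/T = const ⇒ T₂ = 366 K, V₂ = 7.27 L.
W = PΔV = 423×(7.27−5.86) kPa·L = 596 J.
ΔU = nCvΔT = 1.01×20.8×(366−295) = 1490 J.
Q = ΔU + W = nCpΔT = 2090 J.
State after step 1: P = 423 kPa, V = 7.27 L, T = 366 K.
Step 2 — Polytropic n=1.56: T₂ = T₁(V₁/V₂)^(n−1) = 366×(4.91)^0.56 = 892 K; P₂ = P₁(V₁/V₂)^n = 5060 kPa.
W = (P₁V₁−P₂V₂)/(n−1) = (423×7.27−5060×1.48)/0.56 = -7890 J.
ΔU = nCvΔT = 1.01×20.8×(892−366) = 11000 J.
Q = ΔU + W = 3160 J.
Net over both steps: W = -7290 J, Q = 5240 J, ΔU = 12500 J.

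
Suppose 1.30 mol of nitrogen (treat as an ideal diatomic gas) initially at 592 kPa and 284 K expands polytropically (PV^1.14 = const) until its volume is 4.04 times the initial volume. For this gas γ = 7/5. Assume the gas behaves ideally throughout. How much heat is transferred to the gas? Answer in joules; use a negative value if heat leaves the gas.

2530 J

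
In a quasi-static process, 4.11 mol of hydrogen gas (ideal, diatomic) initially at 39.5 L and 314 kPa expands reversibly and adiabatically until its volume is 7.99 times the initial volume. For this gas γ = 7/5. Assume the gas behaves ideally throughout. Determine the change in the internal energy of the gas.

-17500 J

T₁ = P₁V₁/(nR) = 314×39.5/(4.11×8.314) = 363 K.
Adiabatic: TV^(γ−1) = const ⇒ T₂ = 363×(0.125)^0.400 = 158 K; PV^γ = const ⇒ P₂ = 17.1 kPa.
For an ideal gas ΔU = nCvΔT with Cv = (5/2)R = 20.8 J/(mol·K).
ΔU = 4.11×20.8×(158−363) = -17500 J.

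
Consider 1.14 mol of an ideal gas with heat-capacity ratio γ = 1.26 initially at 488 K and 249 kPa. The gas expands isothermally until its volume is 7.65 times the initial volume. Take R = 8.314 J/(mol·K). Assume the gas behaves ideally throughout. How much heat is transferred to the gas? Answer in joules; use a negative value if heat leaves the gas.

V₁ = nRT₁/P₁ = 1.14×8.314×488/249 = 18.6 L.
Isothermal: T stays 488 K; PV = const ⇒ V₂ = 142 L, P₂ = 32.5 kPa.
ΔU = 0 (ideal gas, T constant).
W = nRT ln(V₂/V₁) = 1.14×8.314×488×ln(7.65) = 9410 J.
Q = ΔU + W = 9410 J.

9410 J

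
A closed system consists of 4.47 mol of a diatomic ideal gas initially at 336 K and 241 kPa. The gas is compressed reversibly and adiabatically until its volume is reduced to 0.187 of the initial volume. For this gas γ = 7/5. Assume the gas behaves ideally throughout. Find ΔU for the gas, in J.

29800 J

V₁ = nRT₁/P₁ = 4.47×8.314×336/241 = 51.8 L.
Adiabatic: TV^(γ−1) = const ⇒ T₂ = 336×(5.35)^0.400 = 657 K; PV^γ = const ⇒ P₂ = 2520 kPa.
For an ideal gas ΔU = nCvΔT with Cv = (5/2)R = 20.8 J/(mol·K).
ΔU = 4.47×20.8×(657−336) = 29800 J.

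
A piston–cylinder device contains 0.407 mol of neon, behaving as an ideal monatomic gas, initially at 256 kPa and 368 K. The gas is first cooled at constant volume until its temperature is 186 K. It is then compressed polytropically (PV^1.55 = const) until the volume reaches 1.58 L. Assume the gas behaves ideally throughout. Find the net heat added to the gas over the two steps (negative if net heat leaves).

V₁ = nRT₁/P₁ = 0.407×8.314×368/256 = 4.86 L.
Step 1 — Isochoric: V stays 4.86 L; P/T = const ⇒ T₂ = 186 K, P₂ = 129 kPa.
W = 0 (no volume change).
ΔU = nCvΔT = 0.407×12.5×(186−368) = -924 J.
Q = ΔU = -924 J.
State after step 1: P = 129 kPa, V = 4.86 L, T = 186 K.
Step 2 — Polytropic n=1.55: T₂ = T₁(V₁/V₂)^(n−1) = 186×(3.08)^0.55 = 345 K; P₂ = P₁(V₁/V₂)^n = 739 kPa.
W = (P₁V₁−P₂V₂)/(n−1) = (129×4.86−739×1.58)/0.55 = -980 J.
ΔU = nCvΔT = 0.407×12.5×(345−186) = 808 J.
Q = ΔU + W = -171 J.
Net over both steps: W = -980 J, Q = -1100 J, ΔU = -116 J.

-1100 J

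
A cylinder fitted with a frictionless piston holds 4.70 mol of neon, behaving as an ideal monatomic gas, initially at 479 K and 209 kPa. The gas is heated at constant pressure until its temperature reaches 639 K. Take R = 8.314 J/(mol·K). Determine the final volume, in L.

119 L

V₁ = nRT₁/P₁ = 4.70×8.314×479/209 = 89.6 L.
Isobaric: P stays 209 kPa; V/T = const ⇒ T₂ = 639 K, V₂ = 119 L.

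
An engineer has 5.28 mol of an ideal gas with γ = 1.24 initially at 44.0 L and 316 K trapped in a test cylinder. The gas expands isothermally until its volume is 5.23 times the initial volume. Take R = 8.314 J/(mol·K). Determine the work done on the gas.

P₁ = nRT₁/V₁ = 5.28×8.314×316/44.0 = 315 kPa.
Isothermal: T stays 316 K; PV = const ⇒ V₂ = 230 L, P₂ = 60.3 kPa.
W = nRT ln(V₂/V₁) = 5.28×8.314×316×ln(5.23) = 22900 J.
Work done on the gas = −W_by = -22900 J.

-22900 J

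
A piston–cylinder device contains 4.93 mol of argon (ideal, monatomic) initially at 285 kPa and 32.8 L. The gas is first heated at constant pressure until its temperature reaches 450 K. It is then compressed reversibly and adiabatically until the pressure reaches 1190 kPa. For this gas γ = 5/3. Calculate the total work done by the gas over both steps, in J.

-12200 J

T₁ = P₁V₁/(nR) = 285×32.8/(4.93×8.314) = 228 K.
Step 1 — Isobaric: P stays 285 kPa; V/T = const ⇒ T₂ = 450 K, V₂ = 64.7 L.
W = PΔV = 285×(64.7−32.8) kPa·L = 9100 J.
ΔU = nCvΔT = 4.93×12.5×(450−228) = 13600 J.
Q = ΔU + W = nCpΔT = 22700 J.
State after step 1: P = 285 kPa, V = 64.7 L, T = 450 K.
Step 2 — Adiabatic: T₂/T₁ = (P₂/P₁)^((γ−1)/γ) ⇒ T₂ = 450×(4.18)^0.400 = 797 K; V₂ = 27.5 L.
ΔU = nCvΔT = 4.93×12.5×(797−450) = 21300 J.
Q = 0 for an adiabatic process, so W = −ΔU = -21300 J.
Net over both steps: W = -12200 J, Q = 22700 J, ΔU = 35000 J.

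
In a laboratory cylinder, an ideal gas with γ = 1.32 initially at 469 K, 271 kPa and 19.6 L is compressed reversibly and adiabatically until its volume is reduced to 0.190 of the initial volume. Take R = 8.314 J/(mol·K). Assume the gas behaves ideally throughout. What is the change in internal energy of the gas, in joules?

n = P₁V₁/(RT₁) = 271×19.6/(8.314×469) = 1.36 mol.
Adiabatic: TV^(γ−1) = const ⇒ T₂ = 469×(5.26)^0.320 = 798 K; PV^γ = const ⇒ P₂ = 2430 kPa.
For an ideal gas ΔU = nCvΔT with Cv = R/(γ−1) = 26.0 J/(mol·K).
ΔU = 1.36×26.0×(798−469) = 11600 J.

11600 J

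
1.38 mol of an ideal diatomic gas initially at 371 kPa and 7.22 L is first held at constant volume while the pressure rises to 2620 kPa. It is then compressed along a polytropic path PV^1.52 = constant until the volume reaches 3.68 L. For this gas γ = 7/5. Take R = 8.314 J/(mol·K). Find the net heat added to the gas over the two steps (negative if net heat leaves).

45200 J

T₁ = P₁V₁/(nR) = 371×7.22/(1.38×8.314) = 233 K.
Step 1 — Isochoric: V stays 7.22 L; P/T = const ⇒ T₂ = 1650 K, P₂ = 2620 kPa.
W = 0 (no volume change).
ΔU = nCvΔT = 1.38×20.8×(1650−233) = 40600 J.
Q = ΔU = 40600 J.
State after step 1: P = 2620 kPa, V = 7.22 L, T = 1650 K.
Step 2 — Polytropic n=1.52: T₂ = T₁(V₁/V₂)^(n−1) = 1650×(1.96)^0.52 = 2340 K; P₂ = P₁(V₁/V₂)^n = 7300 kPa.
W = (P₁V₁−P₂V₂)/(n−1) = (2620×7.22−7300×3.68)/0.52 = -15300 J.
ΔU = nCvΔT = 1.38×20.8×(2340−1650) = 19800 J.
Q = ΔU + W = 4580 J.
Net over both steps: W = -15300 J, Q = 45200 J, ΔU = 60400 J.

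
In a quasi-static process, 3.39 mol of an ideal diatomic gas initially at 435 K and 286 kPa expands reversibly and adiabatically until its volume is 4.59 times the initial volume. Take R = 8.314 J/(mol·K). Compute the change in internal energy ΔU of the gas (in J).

V₁ = nRT₁/P₁ = 3.39×8.314×435/286 = 42.9 L.
Adiabatic: TV^(γ−1) = const ⇒ T₂ = 435×(0.218)^0.400 = 236 K; PV^γ = const ⇒ P₂ = 33.9 kPa.
For an ideal gas ΔU = nCvΔT with Cv = (5/2)R = 20.8 J/(mol·K).
ΔU = 3.39×20.8×(236−435) = -14000 J.

-14000 J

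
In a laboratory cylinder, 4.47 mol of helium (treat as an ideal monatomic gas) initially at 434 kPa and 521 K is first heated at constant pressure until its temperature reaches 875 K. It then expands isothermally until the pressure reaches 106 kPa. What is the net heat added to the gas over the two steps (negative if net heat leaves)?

V₁ = nRT₁/P₁ = 4.47×8.314×521/434 = 44.6 L.
Step 1 — Isobaric: P stays 434 kPa; V/T = const ⇒ T₂ = 875 K, V₂ = 74.9 L.
W = PΔV = 434×(74.9−44.6) kPa·L = 13200 J.
ΔU = nCvΔT = 4.47×12.5×(875−521) = 19700 J.
Q = ΔU + W = nCpΔT = 32900 J.
State after step 1: P = 434 kPa, V = 74.9 L, T = 875 K.
Step 2 — Isothermal: T stays 875 K; PV = const ⇒ V₂ = 307 L, P₂ = 106 kPa.
ΔU = 0 (ideal gas, T constant).
W = nRT ln(V₂/V₁) = 4.47×8.314×875×ln(4.09) = 45800 J.
Q = ΔU + W = 45800 J.
Net over both steps: W = 59000 J, Q = 78700 J, ΔU = 19700 J.

78700 J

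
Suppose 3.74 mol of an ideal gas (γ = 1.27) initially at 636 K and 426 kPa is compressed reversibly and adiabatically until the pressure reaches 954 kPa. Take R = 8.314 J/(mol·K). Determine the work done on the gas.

V₁ = nRT₁/P₁ = 3.74×8.314×636/426 = 46.4 L.
Adiabatic: T₂/T₁ = (P₂/P₁)^((γ−1)/γ) ⇒ T₂ = 636×(2.24)^0.213 = 755 K; V₂ = 24.6 L.
ΔU = nCvΔT = 3.74×30.8×(755−636) = 13700 J.
Q = 0 for an adiabatic process, so W = −ΔU = -13700 J.
Work done on the gas = −W_by = 13700 J.

13700 J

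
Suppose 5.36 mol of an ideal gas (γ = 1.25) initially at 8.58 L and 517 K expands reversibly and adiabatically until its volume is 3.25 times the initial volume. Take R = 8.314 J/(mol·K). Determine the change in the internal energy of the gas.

-23500 J

P₁ = nRT₁/V₁ = 5.36×8.314×517/8.58 = 2690 kPa.
Adiabatic: TV^(γ−1) = const ⇒ T₂ = 517×(0.308)^0.250 = 385 K; PV^γ = const ⇒ P₂ = 615 kPa.
For an ideal gas ΔU = nCvΔT with Cv = R/(γ−1) = 33.3 J/(mol·K).
ΔU = 5.36×33.3×(385−517) = -23500 J.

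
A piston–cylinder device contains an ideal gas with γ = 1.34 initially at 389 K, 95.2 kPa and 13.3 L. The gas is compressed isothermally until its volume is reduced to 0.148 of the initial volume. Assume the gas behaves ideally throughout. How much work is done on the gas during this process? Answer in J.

2420 J

n = P₁V₁/(RT₁) = 95.2×13.3/(8.314×389) = 0.391 mol.
Isothermal: T stays 389 K; PV = const ⇒ V₂ = 1.97 L, P₂ = 643 kPa.
W = nRT ln(V₂/V₁) = 0.391×8.314×389×ln(0.148) = -2420 J.
Work done on the gas = −W_by = 2420 J.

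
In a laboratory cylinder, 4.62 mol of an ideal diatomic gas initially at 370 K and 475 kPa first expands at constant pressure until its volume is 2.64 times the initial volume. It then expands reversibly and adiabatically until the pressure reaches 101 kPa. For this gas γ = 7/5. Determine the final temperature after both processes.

628 K

V₁ = nRT₁/P₁ = 4.62×8.314×370/475 = 29.9 L.
Step 1 — Isobaric: P stays 475 kPa; V/T = const ⇒ T₂ = 977 K, V₂ = 79.0 L.
W = PΔV = 475×(79.0−29.9) kPa·L = 23300 J.
ΔU = nCvΔT = 4.62×20.8×(977−370) = 58300 J.
Q = ΔU + W = nCpΔT = 81600 J.
State after step 1: P = 475 kPa, V = 79.0 L, T = 977 K.
Step 2 — Adiabatic: T₂/T₁ = (P₂/P₁)^((γ−1)/γ) ⇒ T₂ = 977×(0.213)^0.286 = 628 K; V₂ = 239 L.
ΔU = nCvΔT = 4.62×20.8×(628−977) = -33500 J.
Q = 0 for an adiabatic process, so W = −ΔU = 33500 J.
Net over both steps: W = 56800 J, Q = 81600 J, ΔU = 24700 J.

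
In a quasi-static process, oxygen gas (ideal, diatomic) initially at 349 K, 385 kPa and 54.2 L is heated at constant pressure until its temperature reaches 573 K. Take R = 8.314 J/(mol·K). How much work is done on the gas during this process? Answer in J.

n = P₁V₁/(RT₁) = 385×54.2/(8.314×349) = 7.19 mol.
Isobaric: P stays 385 kPa; V/T = const ⇒ T₂ = 573 K, V₂ = 89.0 L.
W = PΔV = 385×(89.0−54.2) kPa·L = 13400 J.
Work done on the gas = −W_by = -13400 J.

-13400 J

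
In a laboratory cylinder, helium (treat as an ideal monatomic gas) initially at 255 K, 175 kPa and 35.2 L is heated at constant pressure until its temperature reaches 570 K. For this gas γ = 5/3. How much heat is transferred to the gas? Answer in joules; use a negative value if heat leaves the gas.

n = P₁V₁/(RT₁) = 175×35.2/(8.314×255) = 2.91 mol.
Isobaric: P stays 175 kPa; V/T = const ⇒ T₂ = 570 K, V₂ = 78.7 L.
W = PΔV = 175×(78.7−35.2) kPa·L = 7610 J.
ΔU = nCvΔT = 2.91×12.5×(570−255) = 11400 J.
Q = ΔU + W = nCpΔT = 19000 J.

19000 J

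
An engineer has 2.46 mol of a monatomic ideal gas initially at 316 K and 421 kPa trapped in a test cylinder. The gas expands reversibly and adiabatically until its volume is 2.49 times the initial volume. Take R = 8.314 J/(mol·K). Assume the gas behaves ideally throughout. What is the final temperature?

172 K

V₁ = nRT₁/P₁ = 2.46×8.314×316/421 = 15.4 L.
Adiabatic: TV^(γ−1) = const ⇒ T₂ = 316×(0.402)^0.667 = 172 K; PV^γ = const ⇒ P₂ = 92.0 kPa.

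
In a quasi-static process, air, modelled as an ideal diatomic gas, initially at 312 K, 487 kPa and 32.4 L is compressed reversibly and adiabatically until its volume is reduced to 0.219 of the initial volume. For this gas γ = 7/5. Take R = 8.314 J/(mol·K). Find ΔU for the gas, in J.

n = P₁V₁/(RT₁) = 487×32.4/(8.314×312) = 6.08 mol.
Adiabatic: TV^(γ−1) = const ⇒ T₂ = 312×(4.57)^0.400 = 573 K; PV^γ = const ⇒ P₂ = 4080 kPa.
For an ideal gas ΔU = nCvΔT with Cv = (5/2)R = 20.8 J/(mol·K).
ΔU = 6.08×20.8×(573−312) = 33000 J.

33000 J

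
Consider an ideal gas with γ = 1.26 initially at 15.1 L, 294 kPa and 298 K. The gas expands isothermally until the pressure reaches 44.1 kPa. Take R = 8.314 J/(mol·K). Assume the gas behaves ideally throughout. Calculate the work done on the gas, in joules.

n = P₁V₁/(RT₁) = 294×15.1/(8.314×298) = 1.79 mol.
Isothermal: T stays 298 K; PV = const ⇒ V₂ = 101 L, P₂ = 44.1 kPa.
W = nRT ln(V₂/V₁) = 1.79×8.314×298×ln(6.67) = 8420 J.
Work done on the gas = −W_by = -8420 J.

-8420 J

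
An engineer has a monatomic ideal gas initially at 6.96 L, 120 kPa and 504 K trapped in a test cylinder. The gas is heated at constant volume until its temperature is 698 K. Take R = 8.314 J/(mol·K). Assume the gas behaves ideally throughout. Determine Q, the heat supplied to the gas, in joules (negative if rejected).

482 J

n = P₁V₁/(RT₁) = 120×6.96/(8.314×504) = 0.199 mol.
Isochoric: V stays 6.96 L; P/T = const ⇒ T₂ = 698 K, P₂ = 166 kPa.
W = 0 (no volume change).
ΔU = nCvΔT = 0.199×12.5×(698−504) = 482 J.
Q = ΔU = 482 J.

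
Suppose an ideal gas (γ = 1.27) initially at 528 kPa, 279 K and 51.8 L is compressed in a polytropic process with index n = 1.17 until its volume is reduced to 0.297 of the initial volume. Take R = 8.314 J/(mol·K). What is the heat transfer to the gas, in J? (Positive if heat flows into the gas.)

-13700 J

n = P₁V₁/(RT₁) = 528×51.8/(8.314×279) = 11.8 mol.
Polytropic n=1.17: T₂ = T₁(V₁/V₂)^(n−1) = 279×(3.37)^0.17 = 343 K; P₂ = P₁(V₁/V₂)^n = 2190 kPa.
W = (P₁V₁−P₂V₂)/(n−1) = (528×51.8−2190×15.4)/0.17 = -36900 J.
ΔU = nCvΔT = 11.8×30.8×(343−279) = 23200 J.
Q = ΔU + W = -13700 J.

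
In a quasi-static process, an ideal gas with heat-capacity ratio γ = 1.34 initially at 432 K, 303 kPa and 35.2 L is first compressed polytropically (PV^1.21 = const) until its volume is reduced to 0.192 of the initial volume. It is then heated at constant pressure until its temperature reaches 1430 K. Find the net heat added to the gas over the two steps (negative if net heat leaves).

n = P₁V₁/(RT₁) = 303×35.2/(8.314×432) = 2.97 mol.
Step 1 — Polytropic n=1.21: T₂ = T₁(V₁/V₂)^(n−1) = 432×(5.21)^0.21 = 611 K; P₂ = P₁(V₁/V₂)^n = 2230 kPa.
W = (P₁V₁−P₂V₂)/(n−1) = (303×35.2−2230×6.76)/0.21 = -21000 J.
ΔU = nCvΔT = 2.97×24.5×(611−432) = 13000 J.
Q = ΔU + W = -8040 J.
State after step 1: P = 2230 kPa, V = 6.76 L, T = 611 K.
Step 2 — Isobaric: P stays 2230 kPa; V/T = const ⇒ T₂ = 1430 K, V₂ = 15.8 L.
W = PΔV = 2230×(15.8−6.76) kPa·L = 20200 J.
ΔU = nCvΔT = 2.97×24.5×(1430−611) = 59500 J.
Q = ΔU + W = nCpΔT = 79700 J.
Net over both steps: W = -814 J, Q = 71700 J, ΔU = 72500 J.

71700 J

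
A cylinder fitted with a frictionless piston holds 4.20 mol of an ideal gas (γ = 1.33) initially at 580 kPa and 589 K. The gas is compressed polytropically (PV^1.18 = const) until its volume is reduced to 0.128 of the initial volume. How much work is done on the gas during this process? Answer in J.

V₁ = nRT₁/P₁ = 4.20×8.314×589/580 = 35.5 L.
Polytropic n=1.18: T₂ = T₁(V₁/V₂)^(n−1) = 589×(7.81)^0.18 = 853 K; P₂ = P₁(V₁/V₂)^n = 6560 kPa.
W = (P₁V₁−P₂V₂)/(n−1) = (580×35.5−6560×4.54)/0.18 = -51200 J.
Work done on the gas = −W_by = 51200 J.

51200 J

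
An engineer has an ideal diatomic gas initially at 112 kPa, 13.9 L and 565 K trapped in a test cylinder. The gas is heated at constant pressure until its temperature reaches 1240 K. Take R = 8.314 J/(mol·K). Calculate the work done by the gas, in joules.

n = P₁V₁/(RT₁) = 112×13.9/(8.314×565) = 0.331 mol.
Isobaric: P stays 112 kPa; V/T = const ⇒ T₂ = 1240 K, V₂ = 30.5 L.
W = PΔV = 112×(30.5−13.9) kPa·L = 1860 J.

1860 J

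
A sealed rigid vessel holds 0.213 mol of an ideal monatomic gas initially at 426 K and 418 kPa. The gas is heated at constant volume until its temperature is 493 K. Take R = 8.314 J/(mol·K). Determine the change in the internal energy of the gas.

178 J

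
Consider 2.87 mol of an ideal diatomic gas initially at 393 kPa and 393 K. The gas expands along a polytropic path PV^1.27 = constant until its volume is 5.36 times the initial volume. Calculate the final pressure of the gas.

46.6 kPa

V₁ = nRT₁/P₁ = 2.87×8.314×393/393 = 23.9 L.
Polytropic n=1.27: T₂ = T₁(V₁/V₂)^(n−1) = 393×(0.187)^0.27 = 250 K; P₂ = P₁(V₁/V₂)^n = 46.6 kPa.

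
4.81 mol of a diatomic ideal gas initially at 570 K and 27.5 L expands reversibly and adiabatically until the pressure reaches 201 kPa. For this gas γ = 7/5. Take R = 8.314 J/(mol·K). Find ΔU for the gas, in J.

-19000 J

P₁ = nRT₁/V₁ = 4.81×8.314×570/27.5 = 829 kPa.
Adiabatic: T₂/T₁ = (P₂/P₁)^((γ−1)/γ) ⇒ T₂ = 570×(0.242)^0.286 = 380 K; V₂ = 75.7 L.
For an ideal gas ΔU = nCvΔT with Cv = (5/2)R = 20.8 J/(mol·K).
ΔU = 4.81×20.8×(380−570) = -19000 J.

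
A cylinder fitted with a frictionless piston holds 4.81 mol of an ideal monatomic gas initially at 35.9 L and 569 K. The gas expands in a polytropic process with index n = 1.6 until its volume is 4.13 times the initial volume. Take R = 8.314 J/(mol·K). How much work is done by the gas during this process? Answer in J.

21700 J

P₁ = nRT₁/V₁ = 4.81×8.314×569/35.9 = 634 kPa.
Polytropic n=1.6: T₂ = T₁(V₁/V₂)^(n−1) = 569×(0.242)^0.60 = 243 K; P₂ = P₁(V₁/V₂)^n = 65.5 kPa.
W = (P₁V₁−P₂V₂)/(n−1) = (634×35.9−65.5×148)/0.60 = 21700 J.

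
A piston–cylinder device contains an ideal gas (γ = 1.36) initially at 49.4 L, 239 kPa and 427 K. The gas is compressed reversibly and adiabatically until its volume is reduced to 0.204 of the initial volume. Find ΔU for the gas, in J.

n = P₁V₁/(RT₁) = 239×49.4/(8.314×427) = 3.33 mol.
Adiabatic: TV^(γ−1) = const ⇒ T₂ = 427×(4.90)^0.360 = 757 K; PV^γ = const ⇒ P₂ = 2080 kPa.
For an ideal gas ΔU = nCvΔT with Cv = R/(γ−1) = 23.1 J/(mol·K).
ΔU = 3.33×23.1×(757−427) = 25300 J.

25300 J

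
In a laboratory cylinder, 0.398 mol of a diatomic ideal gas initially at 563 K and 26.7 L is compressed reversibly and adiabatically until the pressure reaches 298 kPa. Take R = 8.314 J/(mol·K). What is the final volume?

9.47 L

P₁ = nRT₁/V₁ = 0.398×8.314×563/26.7 = 69.8 kPa.
Adiabatic: T₂/T₁ = (P₂/P₁)^((γ−1)/γ) ⇒ T₂ = 563×(4.27)^0.286 = 852 K; V₂ = 9.47 L.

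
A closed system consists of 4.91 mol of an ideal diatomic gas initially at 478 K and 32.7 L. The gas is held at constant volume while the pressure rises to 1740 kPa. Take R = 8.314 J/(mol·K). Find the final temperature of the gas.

1390 K

P₁ = nRT₁/V₁ = 4.91×8.314×478/32.7 = 597 kPa.
Isochoric: V stays 32.7 L; P/T = const ⇒ T₂ = 1390 K, P₂ = 1740 kPa.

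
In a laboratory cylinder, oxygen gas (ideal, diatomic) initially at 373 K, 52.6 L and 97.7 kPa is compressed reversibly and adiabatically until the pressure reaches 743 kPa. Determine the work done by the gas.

n = P₁V₁/(RT₁) = 97.7×52.6/(8.314×373) = 1.66 mol.
Adiabatic: T₂/T₁ = (P₂/P₁)^((γ−1)/γ) ⇒ T₂ = 373×(7.60)^0.286 = 666 K; V₂ = 12.3 L.
ΔU = nCvΔT = 1.66×20.8×(666−373) = 10100 J.
Q = 0 for an adiabatic process, so W = −ΔU = -10100 J.

-10100 J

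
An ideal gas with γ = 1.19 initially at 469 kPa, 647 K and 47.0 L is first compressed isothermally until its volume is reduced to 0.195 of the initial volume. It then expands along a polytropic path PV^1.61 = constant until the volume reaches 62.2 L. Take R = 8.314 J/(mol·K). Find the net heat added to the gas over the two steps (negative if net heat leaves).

n = P₁V₁/(RT₁) = 469×47.0/(8.314×647) = 4.10 mol.
Step 1 — Isothermal: T stays 647 K; PV = const ⇒ V₂ = 9.17 L, P₂ = 2410 kPa.
ΔU = 0 (ideal gas, T constant).
W = nRT ln(V₂/V₁) = 4.10×8.314×647×ln(0.195) = -36000 J.
Q = ΔU + W = -36000 J.
State after step 1: P = 2410 kPa, V = 9.17 L, T = 647 K.
Step 2 — Polytropic n=1.61: T₂ = T₁(V₁/V₂)^(n−1) = 647×(0.147)^0.61 = 201 K; P₂ = P₁(V₁/V₂)^n = 110 kPa.
W = (P₁V₁−P₂V₂)/(n−1) = (2410×9.17−110×62.2)/0.61 = 24900 J.
ΔU = nCvΔT = 4.10×43.8×(201−647) = -79900 J.
Q = ΔU + W = -55000 J.
Net over both steps: W = -11100 J, Q = -91100 J, ΔU = -79900 J.

-91100 J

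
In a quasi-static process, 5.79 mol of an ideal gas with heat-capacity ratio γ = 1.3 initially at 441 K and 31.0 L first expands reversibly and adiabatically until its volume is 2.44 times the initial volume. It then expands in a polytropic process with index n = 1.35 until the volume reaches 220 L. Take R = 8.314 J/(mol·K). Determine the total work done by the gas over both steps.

31100 J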